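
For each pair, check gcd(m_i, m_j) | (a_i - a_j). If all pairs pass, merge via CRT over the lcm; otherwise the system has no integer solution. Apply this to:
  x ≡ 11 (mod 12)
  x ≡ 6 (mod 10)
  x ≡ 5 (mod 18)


Moduli 12, 10, 18 are not pairwise coprime, so CRT works modulo lcm(m_i) when all pairwise compatibility conditions hold.
Pairwise compatibility: gcd(m_i, m_j) must divide a_i - a_j for every pair.
Merge one congruence at a time:
  Start: x ≡ 11 (mod 12).
  Combine with x ≡ 6 (mod 10): gcd(12, 10) = 2, and 6 - 11 = -5 is NOT divisible by 2.
    ⇒ system is inconsistent (no integer solution).

No solution (the system is inconsistent).


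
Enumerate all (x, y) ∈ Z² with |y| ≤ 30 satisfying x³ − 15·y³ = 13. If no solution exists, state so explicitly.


The equation is x³ - 15y³ = 13. For fixed y, x³ = 15·y³ + 13, so a solution requires the RHS to be a perfect cube.
Strategy: iterate y from -30 to 30, compute RHS = 15·y³ + 13, and check whether it is a (positive or negative) perfect cube.
Check small values of y:
  y = 0: RHS = 13 is not a perfect cube.
  y = 1: RHS = 28 is not a perfect cube.
  y = -1: RHS = -2 is not a perfect cube.
  y = 2: RHS = 133 is not a perfect cube.
  y = -2: RHS = -107 is not a perfect cube.
  y = 3: RHS = 418 is not a perfect cube.
  y = -3: RHS = -392 is not a perfect cube.
Continuing the search up to |y| = 30 finds no solutions either.
No (x, y) in the scanned range satisfies the equation.

No integer solutions with |y| ≤ 30.


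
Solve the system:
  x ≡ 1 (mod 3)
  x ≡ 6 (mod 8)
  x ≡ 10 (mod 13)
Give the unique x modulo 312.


Moduli 3, 8, 13 are pairwise coprime; by CRT there is a unique solution modulo M = 3 · 8 · 13 = 312.
Solve pairwise, accumulating the modulus:
  Start with x ≡ 1 (mod 3).
  Combine with x ≡ 6 (mod 8): since gcd(3, 8) = 1, we get a unique residue mod 24.
    Write x = 1 + 3·t and substitute into x ≡ 6 (mod 8): 3·t ≡ 6 − 1 = 5 (mod 8).
    The inverse of 3 mod 8 is 3 (since 3·3 = 9 = 1·8 + 1), so t ≡ 3·5 = 15 ≡ 7 (mod 8).
    Then x = 1 + 3·7 = 22, valid modulo lcm(3, 8) = 24: x ≡ 22 (mod 24).
  Combine with x ≡ 10 (mod 13): since gcd(24, 13) = 1, we get a unique residue mod 312.
    Write x = 22 + 24·t and substitute into x ≡ 10 (mod 13): 24·t ≡ 10 − 22 = -12 (mod 13).
    Reduce coefficients mod 13: 11·t ≡ 1 (mod 13).
    The inverse of 11 mod 13 is 6 (since 11·6 = 66 = 5·13 + 1), so t ≡ 6·1 = 6 ≡ 6 (mod 13).
    Then x = 22 + 24·6 = 166, valid modulo lcm(24, 13) = 312: x ≡ 166 (mod 312).
Verify: 166 mod 3 = 1 ✓, 166 mod 8 = 6 ✓, 166 mod 13 = 10 ✓.

x ≡ 166 (mod 312).


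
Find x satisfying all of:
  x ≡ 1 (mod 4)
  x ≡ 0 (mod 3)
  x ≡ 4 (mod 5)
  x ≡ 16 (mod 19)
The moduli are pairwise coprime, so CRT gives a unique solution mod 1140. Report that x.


Product of moduli M = 4 · 3 · 5 · 19 = 1140.
Merge one congruence at a time:
  Start: x ≡ 1 (mod 4).
  Combine with x ≡ 0 (mod 3); new modulus lcm = 12.
    Write x = 1 + 4·t and substitute into x ≡ 0 (mod 3): 4·t ≡ 0 − 1 = -1 (mod 3).
    Reduce coefficients mod 3: 1·t ≡ 2 (mod 3).
    So t ≡ 2 (mod 3).
    Then x = 1 + 4·2 = 9, valid modulo lcm(4, 3) = 12: x ≡ 9 (mod 12).
  Combine with x ≡ 4 (mod 5); new modulus lcm = 60.
    Write x = 9 + 12·t and substitute into x ≡ 4 (mod 5): 12·t ≡ 4 − 9 = -5 (mod 5).
    Reduce coefficients mod 5: 2·t ≡ 0 (mod 5).
    The inverse of 2 mod 5 is 3 (since 2·3 = 6 = 1·5 + 1), so t ≡ 3·0 = 0 ≡ 0 (mod 5).
    Then x = 9 + 12·0 = 9, valid modulo lcm(12, 5) = 60: x ≡ 9 (mod 60).
  Combine with x ≡ 16 (mod 19); new modulus lcm = 1140.
    Write x = 9 + 60·t and substitute into x ≡ 16 (mod 19): 60·t ≡ 16 − 9 = 7 (mod 19).
    Reduce coefficients mod 19: 3·t ≡ 7 (mod 19).
    The inverse of 3 mod 19 is 13 (since 3·13 = 39 = 2·19 + 1), so t ≡ 13·7 = 91 ≡ 15 (mod 19).
    Then x = 9 + 60·15 = 909, valid modulo lcm(60, 19) = 1140: x ≡ 909 (mod 1140).
Verify against each original: 909 mod 4 = 1, 909 mod 3 = 0, 909 mod 5 = 4, 909 mod 19 = 16.

x ≡ 909 (mod 1140).


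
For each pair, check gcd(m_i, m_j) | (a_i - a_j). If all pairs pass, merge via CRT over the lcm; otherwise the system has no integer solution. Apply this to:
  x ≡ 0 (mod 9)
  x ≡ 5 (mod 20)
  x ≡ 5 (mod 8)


Moduli 9, 20, 8 are not pairwise coprime, so CRT works modulo lcm(m_i) when all pairwise compatibility conditions hold.
Pairwise compatibility: gcd(m_i, m_j) must divide a_i - a_j for every pair.
Merge one congruence at a time:
  Start: x ≡ 0 (mod 9).
  Combine with x ≡ 5 (mod 20): gcd(9, 20) = 1; 5 - 0 = 5, which IS divisible by 1, so compatible.
    Write x = 0 + 9·t and substitute into x ≡ 5 (mod 20): 9·t ≡ 5 − 0 = 5 (mod 20).
    The inverse of 9 mod 20 is 9 (since 9·9 = 81 = 4·20 + 1), so t ≡ 9·5 = 45 ≡ 5 (mod 20).
    Then x = 0 + 9·5 = 45, valid modulo lcm(9, 20) = 180: x ≡ 45 (mod 180).
  Combine with x ≡ 5 (mod 8): gcd(180, 8) = 4; 5 - 45 = -40, which IS divisible by 4, so compatible.
    Write x = 45 + 180·t and substitute into x ≡ 5 (mod 8): 180·t ≡ 5 − 45 = -40 (mod 8).
    Divide the congruence (and modulus) by g = 4: 45·t ≡ -10 (mod 2).
    Reduce coefficients mod 2: 1·t ≡ 0 (mod 2).
    So t ≡ 0 (mod 2).
    Then x = 45 + 180·0 = 45, valid modulo lcm(180, 8) = 360: x ≡ 45 (mod 360).
Verify: 45 mod 9 = 0, 45 mod 20 = 5, 45 mod 8 = 5.

x ≡ 45 (mod 360).


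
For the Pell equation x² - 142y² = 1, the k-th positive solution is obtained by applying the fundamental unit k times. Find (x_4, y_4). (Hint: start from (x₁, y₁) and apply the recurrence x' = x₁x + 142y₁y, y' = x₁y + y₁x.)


Step 1: Find the fundamental solution (x₁, y₁) of x² - 142y² = 1.
  Expand √142 as a continued fraction. a₀ = ⌊√142⌋ = 11; iterate m_{k+1} = d_k·a_k − m_k, d_{k+1} = (142 − m_{k+1}²)/d_k, a_{k+1} = ⌊(a₀ + m_{k+1})/d_{k+1}⌋ (starting m₀ = 0, d₀ = 1), with convergents p_k = a_k·p_{k-1} + p_{k-2}, q_k = a_k·q_{k-1} + q_{k-2} (p₋₁ = 1, q₋₁ = 0):
  k = 0: a₀ = 11; p₀/q₀ = 11/1; p₀² − 142·q₀² = 121 − 142 = -21.
  k = 1: m = 11, d = 21, a = ⌊(11 + 11)/21⌋ = 1; p/q = (1·11 + 1)/(1·1 + 0) = 12/1; p² − 142·q² = 144 − 142 = 2.
  k = 2: m = 10, d = 2, a = ⌊(11 + 10)/2⌋ = 10; p/q = (10·12 + 11)/(10·1 + 1) = 131/11; p² − 142·q² = 17161 − 17182 = -21.
  k = 3: m = 10, d = 21, a = ⌊(11 + 10)/21⌋ = 1; p/q = (1·131 + 12)/(1·11 + 1) = 143/12; p² − 142·q² = 20449 − 20448 = 1.
  The first convergent with p² − 142·q² = 1 gives the fundamental solution (x₁, y₁) = (143, 12).
Step 2: Apply the recurrence (x_{n+1}, y_{n+1}) = (x₁x_n + 142y₁y_n, x₁y_n + y₁x_n) repeatedly.
  From (x_1, y_1) = (143, 12): x_2 = 143·143 + 142·12·12 = 40897; y_2 = 143·12 + 12·143 = 3432.
  From (x_2, y_2) = (40897, 3432): x_3 = 143·40897 + 142·12·3432 = 11696399; y_3 = 143·3432 + 12·40897 = 981540.
  From (x_3, y_3) = (11696399, 981540): x_4 = 143·11696399 + 142·12·981540 = 3345129217; y_4 = 143·981540 + 12·11696399 = 280717008.
Step 3: Verify x_4² - 142·y_4² = 11189889478427033089 - 11189889478427033088 = 1 (should be 1). ✓

(x_1, y_1) = (143, 12); (x_4, y_4) = (3345129217, 280717008).


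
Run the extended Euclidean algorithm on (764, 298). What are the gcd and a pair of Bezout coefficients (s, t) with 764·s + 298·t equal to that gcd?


Euclidean algorithm on (764, 298) — divide until remainder is 0:
  764 = 2 · 298 + 168
  298 = 1 · 168 + 130
  168 = 1 · 130 + 38
  130 = 3 · 38 + 16
  38 = 2 · 16 + 6
  16 = 2 · 6 + 4
  6 = 1 · 4 + 2
  4 = 2 · 2 + 0
gcd(764, 298) = 2.
Track Bezout coefficients alongside the remainders: start with r₀ = 764 = a·1 + b·0 (s = 1, t = 0) and r₁ = 298 = a·0 + b·1 (s = 0, t = 1); each new remainder r_{k+1} = r_{k-1} − q_k·r_k inherits s_{k+1} = s_{k-1} − q_k·s_k, t_{k+1} = t_{k-1} − q_k·t_k, so r_k = a·s_k + b·t_k at every step:
  q = 2: r = 168, s = 1 − 2·0 = 1, t = 0 − 2·1 = -2  (check: 764·1 + 298·(-2) = 168)
  q = 1: r = 130, s = 0 − 1·1 = -1, t = 1 − 1·(-2) = 3  (check: 764·(-1) + 298·3 = 130)
  q = 1: r = 38, s = 1 − 1·(-1) = 2, t = -2 − 1·3 = -5  (check: 764·2 + 298·(-5) = 38)
  q = 3: r = 16, s = -1 − 3·2 = -7, t = 3 − 3·(-5) = 18  (check: 764·(-7) + 298·18 = 16)
  q = 2: r = 6, s = 2 − 2·(-7) = 16, t = -5 − 2·18 = -41  (check: 764·16 + 298·(-41) = 6)
  q = 2: r = 4, s = -7 − 2·16 = -39, t = 18 − 2·(-41) = 100  (check: 764·(-39) + 298·100 = 4)
  q = 1: r = 2, s = 16 − 1·(-39) = 55, t = -41 − 1·100 = -141  (check: 764·55 + 298·(-141) = 2)
The row with r = 2 (the gcd) gives the Bezout coefficients s = 55, t = -141.
Result: 764 · (55) + 298 · (-141) = 2.

gcd(764, 298) = 2; s = 55, t = -141 (check: 764·55 + 298·(-141) = 2).


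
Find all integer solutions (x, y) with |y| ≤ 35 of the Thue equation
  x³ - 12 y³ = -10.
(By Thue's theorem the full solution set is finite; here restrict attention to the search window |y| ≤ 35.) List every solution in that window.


The equation is x³ - 12y³ = -10. For fixed y, x³ = 12·y³ − 10, so a solution requires the RHS to be a perfect cube.
Strategy: iterate y from -35 to 35, compute RHS = 12·y³ − 10, and check whether it is a (positive or negative) perfect cube.
Check small values of y:
  y = 0: RHS = -10 is not a perfect cube.
  y = 1: RHS = 2 is not a perfect cube.
  y = -1: RHS = -22 is not a perfect cube.
  y = 2: RHS = 86 is not a perfect cube.
  y = -2: RHS = -106 is not a perfect cube.
  y = 3: RHS = 314 is not a perfect cube.
  y = -3: RHS = -334 is not a perfect cube.
Continuing the search up to |y| = 35 finds no solutions either.
No (x, y) in the scanned range satisfies the equation.

No integer solutions with |y| ≤ 35.


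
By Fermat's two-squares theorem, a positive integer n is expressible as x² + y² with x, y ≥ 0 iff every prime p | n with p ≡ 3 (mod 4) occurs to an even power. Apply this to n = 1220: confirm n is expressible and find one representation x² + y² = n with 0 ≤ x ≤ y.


Step 1: Factor n = 1220 = 2^2 · 5 · 61.
Step 2: Check the mod-4 condition on each prime factor: 2 = 2 (special); 5 ≡ 1 (mod 4), exponent 1; 61 ≡ 1 (mod 4), exponent 1.
All primes ≡ 3 (mod 4) appear to even exponent (or don't appear), so by the two-squares theorem n IS expressible as a sum of two squares.
Step 3: Build a representation. Group n = k² · m with k = 2 and m = 5 · 61 = 305 (a product of primes ≡ 1 (mod 4)); a representation of m scales to one of n via (k·x)² + (k·y)² = k²(x² + y²). Each prime p ≡ 1 (mod 4) is itself a sum of two squares; find a² by testing p − a² for a perfect square:
  5: 5 − 1² = 4 = 2² ⇒ 5 = 1² + 2².
  61: 61 − 1² = 60, 61 − 2² = 57, 61 − 3² = 52, 61 − 4² = 45, 61 − 5² = 36 = 6² ⇒ 61 = 5² + 6².
  Combine using the Brahmagupta–Fibonacci identity (a² + b²)(c² + d²) = (ac − bd)² + (ad + bc)² = (ac + bd)² + (ad − bc)²:
  5 · 61 = 305: from (1² + 2²)(5² + 6²), take (1·5 − 2·6, 1·6 + 2·5) = (5 − 12, 6 + 10) = (-7, 16); dropping signs (only squares matter) gives (7, 16); check 7² + 16² = 49 + 256 = 305 ✓.
  Scale by k = 2: (2·7, 2·16) = (14, 32).
Step 4: Order so x ≤ y and verify: 14² + 32² = 196 + 1024 = 1220 = n. ✓

n = 1220 = 14² + 32² (one valid representation with x ≤ y).


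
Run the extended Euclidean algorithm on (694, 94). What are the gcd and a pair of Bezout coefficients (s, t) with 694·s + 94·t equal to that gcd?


Euclidean algorithm on (694, 94) — divide until remainder is 0:
  694 = 7 · 94 + 36
  94 = 2 · 36 + 22
  36 = 1 · 22 + 14
  22 = 1 · 14 + 8
  14 = 1 · 8 + 6
  8 = 1 · 6 + 2
  6 = 3 · 2 + 0
gcd(694, 94) = 2.
Track Bezout coefficients alongside the remainders: start with r₀ = 694 = a·1 + b·0 (s = 1, t = 0) and r₁ = 94 = a·0 + b·1 (s = 0, t = 1); each new remainder r_{k+1} = r_{k-1} − q_k·r_k inherits s_{k+1} = s_{k-1} − q_k·s_k, t_{k+1} = t_{k-1} − q_k·t_k, so r_k = a·s_k + b·t_k at every step:
  q = 7: r = 36, s = 1 − 7·0 = 1, t = 0 − 7·1 = -7  (check: 694·1 + 94·(-7) = 36)
  q = 2: r = 22, s = 0 − 2·1 = -2, t = 1 − 2·(-7) = 15  (check: 694·(-2) + 94·15 = 22)
  q = 1: r = 14, s = 1 − 1·(-2) = 3, t = -7 − 1·15 = -22  (check: 694·3 + 94·(-22) = 14)
  q = 1: r = 8, s = -2 − 1·3 = -5, t = 15 − 1·(-22) = 37  (check: 694·(-5) + 94·37 = 8)
  q = 1: r = 6, s = 3 − 1·(-5) = 8, t = -22 − 1·37 = -59  (check: 694·8 + 94·(-59) = 6)
  q = 1: r = 2, s = -5 − 1·8 = -13, t = 37 − 1·(-59) = 96  (check: 694·(-13) + 94·96 = 2)
The row with r = 2 (the gcd) gives the Bezout coefficients s = -13, t = 96.
Result: 694 · (-13) + 94 · (96) = 2.

gcd(694, 94) = 2; s = -13, t = 96 (check: 694·(-13) + 94·96 = 2).


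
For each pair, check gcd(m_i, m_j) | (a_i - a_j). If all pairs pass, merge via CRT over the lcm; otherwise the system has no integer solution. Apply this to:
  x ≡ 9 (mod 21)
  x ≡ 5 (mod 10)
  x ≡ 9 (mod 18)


Moduli 21, 10, 18 are not pairwise coprime, so CRT works modulo lcm(m_i) when all pairwise compatibility conditions hold.
Pairwise compatibility: gcd(m_i, m_j) must divide a_i - a_j for every pair.
Merge one congruence at a time:
  Start: x ≡ 9 (mod 21).
  Combine with x ≡ 5 (mod 10): gcd(21, 10) = 1; 5 - 9 = -4, which IS divisible by 1, so compatible.
    Write x = 9 + 21·t and substitute into x ≡ 5 (mod 10): 21·t ≡ 5 − 9 = -4 (mod 10).
    Reduce coefficients mod 10: 1·t ≡ 6 (mod 10).
    So t ≡ 6 (mod 10).
    Then x = 9 + 21·6 = 135, valid modulo lcm(21, 10) = 210: x ≡ 135 (mod 210).
  Combine with x ≡ 9 (mod 18): gcd(210, 18) = 6; 9 - 135 = -126, which IS divisible by 6, so compatible.
    Write x = 135 + 210·t and substitute into x ≡ 9 (mod 18): 210·t ≡ 9 − 135 = -126 (mod 18).
    Divide the congruence (and modulus) by g = 6: 35·t ≡ -21 (mod 3).
    Reduce coefficients mod 3: 2·t ≡ 0 (mod 3).
    The inverse of 2 mod 3 is 2 (since 2·2 = 4 = 1·3 + 1), so t ≡ 2·0 = 0 ≡ 0 (mod 3).
    Then x = 135 + 210·0 = 135, valid modulo lcm(210, 18) = 630: x ≡ 135 (mod 630).
Verify: 135 mod 21 = 9, 135 mod 10 = 5, 135 mod 18 = 9.

x ≡ 135 (mod 630).


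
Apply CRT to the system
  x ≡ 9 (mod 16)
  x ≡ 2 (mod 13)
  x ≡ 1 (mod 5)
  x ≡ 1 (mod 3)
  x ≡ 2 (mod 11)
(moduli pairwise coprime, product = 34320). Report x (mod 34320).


Product of moduli M = 16 · 13 · 5 · 3 · 11 = 34320.
Merge one congruence at a time:
  Start: x ≡ 9 (mod 16).
  Combine with x ≡ 2 (mod 13); new modulus lcm = 208.
    Write x = 9 + 16·t and substitute into x ≡ 2 (mod 13): 16·t ≡ 2 − 9 = -7 (mod 13).
    Reduce coefficients mod 13: 3·t ≡ 6 (mod 13).
    The inverse of 3 mod 13 is 9 (since 3·9 = 27 = 2·13 + 1), so t ≡ 9·6 = 54 ≡ 2 (mod 13).
    Then x = 9 + 16·2 = 41, valid modulo lcm(16, 13) = 208: x ≡ 41 (mod 208).
  Combine with x ≡ 1 (mod 5); new modulus lcm = 1040.
    Write x = 41 + 208·t and substitute into x ≡ 1 (mod 5): 208·t ≡ 1 − 41 = -40 (mod 5).
    Reduce coefficients mod 5: 3·t ≡ 0 (mod 5).
    The inverse of 3 mod 5 is 2 (since 3·2 = 6 = 1·5 + 1), so t ≡ 2·0 = 0 ≡ 0 (mod 5).
    Then x = 41 + 208·0 = 41, valid modulo lcm(208, 5) = 1040: x ≡ 41 (mod 1040).
  Combine with x ≡ 1 (mod 3); new modulus lcm = 3120.
    Write x = 41 + 1040·t and substitute into x ≡ 1 (mod 3): 1040·t ≡ 1 − 41 = -40 (mod 3).
    Reduce coefficients mod 3: 2·t ≡ 2 (mod 3).
    The inverse of 2 mod 3 is 2 (since 2·2 = 4 = 1·3 + 1), so t ≡ 2·2 = 4 ≡ 1 (mod 3).
    Then x = 41 + 1040·1 = 1081, valid modulo lcm(1040, 3) = 3120: x ≡ 1081 (mod 3120).
  Combine with x ≡ 2 (mod 11); new modulus lcm = 34320.
    Write x = 1081 + 3120·t and substitute into x ≡ 2 (mod 11): 3120·t ≡ 2 − 1081 = -1079 (mod 11).
    Reduce coefficients mod 11: 7·t ≡ 10 (mod 11).
    The inverse of 7 mod 11 is 8 (since 7·8 = 56 = 5·11 + 1), so t ≡ 8·10 = 80 ≡ 3 (mod 11).
    Then x = 1081 + 3120·3 = 10441, valid modulo lcm(3120, 11) = 34320: x ≡ 10441 (mod 34320).
Verify against each original: 10441 mod 16 = 9, 10441 mod 13 = 2, 10441 mod 5 = 1, 10441 mod 3 = 1, 10441 mod 11 = 2.

x ≡ 10441 (mod 34320).


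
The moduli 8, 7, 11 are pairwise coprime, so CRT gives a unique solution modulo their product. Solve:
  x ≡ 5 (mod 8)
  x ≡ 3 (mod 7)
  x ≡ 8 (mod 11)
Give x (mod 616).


Moduli 8, 7, 11 are pairwise coprime; by CRT there is a unique solution modulo M = 8 · 7 · 11 = 616.
Solve pairwise, accumulating the modulus:
  Start with x ≡ 5 (mod 8).
  Combine with x ≡ 3 (mod 7): since gcd(8, 7) = 1, we get a unique residue mod 56.
    Write x = 5 + 8·t and substitute into x ≡ 3 (mod 7): 8·t ≡ 3 − 5 = -2 (mod 7).
    Reduce coefficients mod 7: 1·t ≡ 5 (mod 7).
    So t ≡ 5 (mod 7).
    Then x = 5 + 8·5 = 45, valid modulo lcm(8, 7) = 56: x ≡ 45 (mod 56).
  Combine with x ≡ 8 (mod 11): since gcd(56, 11) = 1, we get a unique residue mod 616.
    Write x = 45 + 56·t and substitute into x ≡ 8 (mod 11): 56·t ≡ 8 − 45 = -37 (mod 11).
    Reduce coefficients mod 11: 1·t ≡ 7 (mod 11).
    So t ≡ 7 (mod 11).
    Then x = 45 + 56·7 = 437, valid modulo lcm(56, 11) = 616: x ≡ 437 (mod 616).
Verify: 437 mod 8 = 5 ✓, 437 mod 7 = 3 ✓, 437 mod 11 = 8 ✓.

x ≡ 437 (mod 616).


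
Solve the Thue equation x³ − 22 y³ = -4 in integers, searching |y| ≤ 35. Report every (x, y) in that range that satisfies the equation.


The equation is x³ - 22y³ = -4. For fixed y, x³ = 22·y³ − 4, so a solution requires the RHS to be a perfect cube.
Strategy: iterate y from -35 to 35, compute RHS = 22·y³ − 4, and check whether it is a (positive or negative) perfect cube.
Check small values of y:
  y = 0: RHS = -4 is not a perfect cube.
  y = 1: RHS = 18 is not a perfect cube.
  y = -1: RHS = -26 is not a perfect cube.
  y = 2: RHS = 172 is not a perfect cube.
  y = -2: RHS = -180 is not a perfect cube.
  y = 3: RHS = 590 is not a perfect cube.
  y = -3: RHS = -598 is not a perfect cube.
Continuing the search up to |y| = 35 finds no solutions either.
No (x, y) in the scanned range satisfies the equation.

No integer solutions with |y| ≤ 35.


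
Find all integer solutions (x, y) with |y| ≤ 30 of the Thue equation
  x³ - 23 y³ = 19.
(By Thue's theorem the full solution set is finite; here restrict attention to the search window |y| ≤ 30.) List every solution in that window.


The equation is x³ - 23y³ = 19. For fixed y, x³ = 23·y³ + 19, so a solution requires the RHS to be a perfect cube.
Strategy: iterate y from -30 to 30, compute RHS = 23·y³ + 19, and check whether it is a (positive or negative) perfect cube.
Check small values of y:
  y = 0: RHS = 19 is not a perfect cube.
  y = 1: RHS = 42 is not a perfect cube.
  y = -1: RHS = -4 is not a perfect cube.
  y = 2: RHS = 203 is not a perfect cube.
  y = -2: RHS = -165 is not a perfect cube.
  y = 3: RHS = 640 is not a perfect cube.
  y = -3: RHS = -602 is not a perfect cube.
Continuing the search up to |y| = 30 finds no solutions either.
No (x, y) in the scanned range satisfies the equation.

No integer solutions with |y| ≤ 30.


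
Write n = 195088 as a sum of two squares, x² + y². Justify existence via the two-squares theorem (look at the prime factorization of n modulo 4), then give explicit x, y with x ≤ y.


Step 1: Factor n = 195088 = 2^4 · 89 · 137.
Step 2: Check the mod-4 condition on each prime factor: 2 = 2 (special); 89 ≡ 1 (mod 4), exponent 1; 137 ≡ 1 (mod 4), exponent 1.
All primes ≡ 3 (mod 4) appear to even exponent (or don't appear), so by the two-squares theorem n IS expressible as a sum of two squares.
Step 3: Build a representation. Group n = k² · m with k = 4 and m = 89 · 137 = 12193 (a product of primes ≡ 1 (mod 4)); a representation of m scales to one of n via (k·x)² + (k·y)² = k²(x² + y²). Each prime p ≡ 1 (mod 4) is itself a sum of two squares; find a² by testing p − a² for a perfect square:
  89: 89 − 1² = 88, 89 − 2² = 85, 89 − 3² = 80, 89 − 4² = 73, 89 − 5² = 64 = 8² ⇒ 89 = 5² + 8².
  137: 137 − 1² = 136, 137 − 2² = 133, 137 − 3² = 128, 137 − 4² = 121 = 11² ⇒ 137 = 4² + 11².
  Combine using the Brahmagupta–Fibonacci identity (a² + b²)(c² + d²) = (ac − bd)² + (ad + bc)² = (ac + bd)² + (ad − bc)²:
  89 · 137 = 12193: from (5² + 8²)(4² + 11²), take (5·4 − 8·11, 5·11 + 8·4) = (20 − 88, 55 + 32) = (-68, 87); dropping signs (only squares matter) gives (68, 87); check 68² + 87² = 4624 + 7569 = 12193 ✓.
  Scale by k = 4: (4·68, 4·87) = (272, 348).
Step 4: Order so x ≤ y and verify: 272² + 348² = 73984 + 121104 = 195088 = n. ✓

n = 195088 = 272² + 348² (one valid representation with x ≤ y).


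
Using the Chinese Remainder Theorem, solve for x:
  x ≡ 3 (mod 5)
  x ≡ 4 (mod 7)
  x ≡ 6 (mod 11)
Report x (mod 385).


Moduli 5, 7, 11 are pairwise coprime; by CRT there is a unique solution modulo M = 5 · 7 · 11 = 385.
Solve pairwise, accumulating the modulus:
  Start with x ≡ 3 (mod 5).
  Combine with x ≡ 4 (mod 7): since gcd(5, 7) = 1, we get a unique residue mod 35.
    Write x = 3 + 5·t and substitute into x ≡ 4 (mod 7): 5·t ≡ 4 − 3 = 1 (mod 7).
    The inverse of 5 mod 7 is 3 (since 5·3 = 15 = 2·7 + 1), so t ≡ 3·1 = 3 ≡ 3 (mod 7).
    Then x = 3 + 5·3 = 18, valid modulo lcm(5, 7) = 35: x ≡ 18 (mod 35).
  Combine with x ≡ 6 (mod 11): since gcd(35, 11) = 1, we get a unique residue mod 385.
    Write x = 18 + 35·t and substitute into x ≡ 6 (mod 11): 35·t ≡ 6 − 18 = -12 (mod 11).
    Reduce coefficients mod 11: 2·t ≡ 10 (mod 11).
    The inverse of 2 mod 11 is 6 (since 2·6 = 12 = 1·11 + 1), so t ≡ 6·10 = 60 ≡ 5 (mod 11).
    Then x = 18 + 35·5 = 193, valid modulo lcm(35, 11) = 385: x ≡ 193 (mod 385).
Verify: 193 mod 5 = 3 ✓, 193 mod 7 = 4 ✓, 193 mod 11 = 6 ✓.

x ≡ 193 (mod 385).


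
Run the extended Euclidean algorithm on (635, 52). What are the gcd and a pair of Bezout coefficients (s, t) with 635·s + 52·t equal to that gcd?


Euclidean algorithm on (635, 52) — divide until remainder is 0:
  635 = 12 · 52 + 11
  52 = 4 · 11 + 8
  11 = 1 · 8 + 3
  8 = 2 · 3 + 2
  3 = 1 · 2 + 1
  2 = 2 · 1 + 0
gcd(635, 52) = 1.
Track Bezout coefficients alongside the remainders: start with r₀ = 635 = a·1 + b·0 (s = 1, t = 0) and r₁ = 52 = a·0 + b·1 (s = 0, t = 1); each new remainder r_{k+1} = r_{k-1} − q_k·r_k inherits s_{k+1} = s_{k-1} − q_k·s_k, t_{k+1} = t_{k-1} − q_k·t_k, so r_k = a·s_k + b·t_k at every step:
  q = 12: r = 11, s = 1 − 12·0 = 1, t = 0 − 12·1 = -12  (check: 635·1 + 52·(-12) = 11)
  q = 4: r = 8, s = 0 − 4·1 = -4, t = 1 − 4·(-12) = 49  (check: 635·(-4) + 52·49 = 8)
  q = 1: r = 3, s = 1 − 1·(-4) = 5, t = -12 − 1·49 = -61  (check: 635·5 + 52·(-61) = 3)
  q = 2: r = 2, s = -4 − 2·5 = -14, t = 49 − 2·(-61) = 171  (check: 635·(-14) + 52·171 = 2)
  q = 1: r = 1, s = 5 − 1·(-14) = 19, t = -61 − 1·171 = -232  (check: 635·19 + 52·(-232) = 1)
The row with r = 1 (the gcd) gives the Bezout coefficients s = 19, t = -232.
Result: 635 · (19) + 52 · (-232) = 1.

gcd(635, 52) = 1; s = 19, t = -232 (check: 635·19 + 52·(-232) = 1).


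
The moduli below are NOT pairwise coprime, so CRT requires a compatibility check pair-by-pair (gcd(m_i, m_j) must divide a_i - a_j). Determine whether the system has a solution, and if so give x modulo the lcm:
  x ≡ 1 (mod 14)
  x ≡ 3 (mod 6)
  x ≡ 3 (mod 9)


Moduli 14, 6, 9 are not pairwise coprime, so CRT works modulo lcm(m_i) when all pairwise compatibility conditions hold.
Pairwise compatibility: gcd(m_i, m_j) must divide a_i - a_j for every pair.
Merge one congruence at a time:
  Start: x ≡ 1 (mod 14).
  Combine with x ≡ 3 (mod 6): gcd(14, 6) = 2; 3 - 1 = 2, which IS divisible by 2, so compatible.
    Write x = 1 + 14·t and substitute into x ≡ 3 (mod 6): 14·t ≡ 3 − 1 = 2 (mod 6).
    Divide the congruence (and modulus) by g = 2: 7·t ≡ 1 (mod 3).
    Reduce coefficients mod 3: 1·t ≡ 1 (mod 3).
    So t ≡ 1 (mod 3).
    Then x = 1 + 14·1 = 15, valid modulo lcm(14, 6) = 42: x ≡ 15 (mod 42).
  Combine with x ≡ 3 (mod 9): gcd(42, 9) = 3; 3 - 15 = -12, which IS divisible by 3, so compatible.
    Write x = 15 + 42·t and substitute into x ≡ 3 (mod 9): 42·t ≡ 3 − 15 = -12 (mod 9).
    Divide the congruence (and modulus) by g = 3: 14·t ≡ -4 (mod 3).
    Reduce coefficients mod 3: 2·t ≡ 2 (mod 3).
    The inverse of 2 mod 3 is 2 (since 2·2 = 4 = 1·3 + 1), so t ≡ 2·2 = 4 ≡ 1 (mod 3).
    Then x = 15 + 42·1 = 57, valid modulo lcm(42, 9) = 126: x ≡ 57 (mod 126).
Verify: 57 mod 14 = 1, 57 mod 6 = 3, 57 mod 9 = 3.

x ≡ 57 (mod 126).


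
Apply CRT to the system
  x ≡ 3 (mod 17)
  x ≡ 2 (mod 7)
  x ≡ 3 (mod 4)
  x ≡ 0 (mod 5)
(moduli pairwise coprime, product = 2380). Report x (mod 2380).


Product of moduli M = 17 · 7 · 4 · 5 = 2380.
Merge one congruence at a time:
  Start: x ≡ 3 (mod 17).
  Combine with x ≡ 2 (mod 7); new modulus lcm = 119.
    Write x = 3 + 17·t and substitute into x ≡ 2 (mod 7): 17·t ≡ 2 − 3 = -1 (mod 7).
    Reduce coefficients mod 7: 3·t ≡ 6 (mod 7).
    The inverse of 3 mod 7 is 5 (since 3·5 = 15 = 2·7 + 1), so t ≡ 5·6 = 30 ≡ 2 (mod 7).
    Then x = 3 + 17·2 = 37, valid modulo lcm(17, 7) = 119: x ≡ 37 (mod 119).
  Combine with x ≡ 3 (mod 4); new modulus lcm = 476.
    Write x = 37 + 119·t and substitute into x ≡ 3 (mod 4): 119·t ≡ 3 − 37 = -34 (mod 4).
    Reduce coefficients mod 4: 3·t ≡ 2 (mod 4).
    The inverse of 3 mod 4 is 3 (since 3·3 = 9 = 2·4 + 1), so t ≡ 3·2 = 6 ≡ 2 (mod 4).
    Then x = 37 + 119·2 = 275, valid modulo lcm(119, 4) = 476: x ≡ 275 (mod 476).
  Combine with x ≡ 0 (mod 5); new modulus lcm = 2380.
    Write x = 275 + 476·t and substitute into x ≡ 0 (mod 5): 476·t ≡ 0 − 275 = -275 (mod 5).
    Reduce coefficients mod 5: 1·t ≡ 0 (mod 5).
    So t ≡ 0 (mod 5).
    Then x = 275 + 476·0 = 275, valid modulo lcm(476, 5) = 2380: x ≡ 275 (mod 2380).
Verify against each original: 275 mod 17 = 3, 275 mod 7 = 2, 275 mod 4 = 3, 275 mod 5 = 0.

x ≡ 275 (mod 2380).


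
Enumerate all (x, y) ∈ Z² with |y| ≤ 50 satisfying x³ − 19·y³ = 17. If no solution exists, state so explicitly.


The equation is x³ - 19y³ = 17. For fixed y, x³ = 19·y³ + 17, so a solution requires the RHS to be a perfect cube.
Strategy: iterate y from -50 to 50, compute RHS = 19·y³ + 17, and check whether it is a (positive or negative) perfect cube.
Check small values of y:
  y = 0: RHS = 17 is not a perfect cube.
  y = 1: RHS = 36 is not a perfect cube.
  y = -1: RHS = -2 is not a perfect cube.
  y = 2: RHS = 169 is not a perfect cube.
  y = -2: RHS = -135 is not a perfect cube.
  y = 3: RHS = 530 is not a perfect cube.
  y = -3: RHS = -496 is not a perfect cube.
Continuing the search up to |y| = 50 finds no solutions either.
No (x, y) in the scanned range satisfies the equation.

No integer solutions with |y| ≤ 50.


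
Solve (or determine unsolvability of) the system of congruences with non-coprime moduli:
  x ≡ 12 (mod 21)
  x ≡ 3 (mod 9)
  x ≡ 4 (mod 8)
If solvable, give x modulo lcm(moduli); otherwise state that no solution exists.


Moduli 21, 9, 8 are not pairwise coprime, so CRT works modulo lcm(m_i) when all pairwise compatibility conditions hold.
Pairwise compatibility: gcd(m_i, m_j) must divide a_i - a_j for every pair.
Merge one congruence at a time:
  Start: x ≡ 12 (mod 21).
  Combine with x ≡ 3 (mod 9): gcd(21, 9) = 3; 3 - 12 = -9, which IS divisible by 3, so compatible.
    Write x = 12 + 21·t and substitute into x ≡ 3 (mod 9): 21·t ≡ 3 − 12 = -9 (mod 9).
    Divide the congruence (and modulus) by g = 3: 7·t ≡ -3 (mod 3).
    Reduce coefficients mod 3: 1·t ≡ 0 (mod 3).
    So t ≡ 0 (mod 3).
    Then x = 12 + 21·0 = 12, valid modulo lcm(21, 9) = 63: x ≡ 12 (mod 63).
  Combine with x ≡ 4 (mod 8): gcd(63, 8) = 1; 4 - 12 = -8, which IS divisible by 1, so compatible.
    Write x = 12 + 63·t and substitute into x ≡ 4 (mod 8): 63·t ≡ 4 − 12 = -8 (mod 8).
    Reduce coefficients mod 8: 7·t ≡ 0 (mod 8).
    The inverse of 7 mod 8 is 7 (since 7·7 = 49 = 6·8 + 1), so t ≡ 7·0 = 0 ≡ 0 (mod 8).
    Then x = 12 + 63·0 = 12, valid modulo lcm(63, 8) = 504: x ≡ 12 (mod 504).
Verify: 12 mod 21 = 12, 12 mod 9 = 3, 12 mod 8 = 4.

x ≡ 12 (mod 504).


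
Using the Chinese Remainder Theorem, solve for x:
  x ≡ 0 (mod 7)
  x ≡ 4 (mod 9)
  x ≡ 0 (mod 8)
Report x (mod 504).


Moduli 7, 9, 8 are pairwise coprime; by CRT there is a unique solution modulo M = 7 · 9 · 8 = 504.
Solve pairwise, accumulating the modulus:
  Start with x ≡ 0 (mod 7).
  Combine with x ≡ 4 (mod 9): since gcd(7, 9) = 1, we get a unique residue mod 63.
    Write x = 0 + 7·t and substitute into x ≡ 4 (mod 9): 7·t ≡ 4 − 0 = 4 (mod 9).
    The inverse of 7 mod 9 is 4 (since 7·4 = 28 = 3·9 + 1), so t ≡ 4·4 = 16 ≡ 7 (mod 9).
    Then x = 0 + 7·7 = 49, valid modulo lcm(7, 9) = 63: x ≡ 49 (mod 63).
  Combine with x ≡ 0 (mod 8): since gcd(63, 8) = 1, we get a unique residue mod 504.
    Write x = 49 + 63·t and substitute into x ≡ 0 (mod 8): 63·t ≡ 0 − 49 = -49 (mod 8).
    Reduce coefficients mod 8: 7·t ≡ 7 (mod 8).
    The inverse of 7 mod 8 is 7 (since 7·7 = 49 = 6·8 + 1), so t ≡ 7·7 = 49 ≡ 1 (mod 8).
    Then x = 49 + 63·1 = 112, valid modulo lcm(63, 8) = 504: x ≡ 112 (mod 504).
Verify: 112 mod 7 = 0 ✓, 112 mod 9 = 4 ✓, 112 mod 8 = 0 ✓.

x ≡ 112 (mod 504).


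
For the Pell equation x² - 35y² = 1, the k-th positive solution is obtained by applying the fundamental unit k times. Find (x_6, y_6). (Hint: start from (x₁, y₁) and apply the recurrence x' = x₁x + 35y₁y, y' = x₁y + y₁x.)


Step 1: Find the fundamental solution (x₁, y₁) of x² - 35y² = 1.
  Expand √35 as a continued fraction. a₀ = ⌊√35⌋ = 5; iterate m_{k+1} = d_k·a_k − m_k, d_{k+1} = (35 − m_{k+1}²)/d_k, a_{k+1} = ⌊(a₀ + m_{k+1})/d_{k+1}⌋ (starting m₀ = 0, d₀ = 1), with convergents p_k = a_k·p_{k-1} + p_{k-2}, q_k = a_k·q_{k-1} + q_{k-2} (p₋₁ = 1, q₋₁ = 0):
  k = 0: a₀ = 5; p₀/q₀ = 5/1; p₀² − 35·q₀² = 25 − 35 = -10.
  k = 1: m = 5, d = 10, a = ⌊(5 + 5)/10⌋ = 1; p/q = (1·5 + 1)/(1·1 + 0) = 6/1; p² − 35·q² = 36 − 35 = 1.
  The first convergent with p² − 35·q² = 1 gives the fundamental solution (x₁, y₁) = (6, 1).
Step 2: Apply the recurrence (x_{n+1}, y_{n+1}) = (x₁x_n + 35y₁y_n, x₁y_n + y₁x_n) repeatedly.
  From (x_1, y_1) = (6, 1): x_2 = 6·6 + 35·1·1 = 71; y_2 = 6·1 + 1·6 = 12.
  From (x_2, y_2) = (71, 12): x_3 = 6·71 + 35·1·12 = 846; y_3 = 6·12 + 1·71 = 143.
  From (x_3, y_3) = (846, 143): x_4 = 6·846 + 35·1·143 = 10081; y_4 = 6·143 + 1·846 = 1704.
  From (x_4, y_4) = (10081, 1704): x_5 = 6·10081 + 35·1·1704 = 120126; y_5 = 6·1704 + 1·10081 = 20305.
  From (x_5, y_5) = (120126, 20305): x_6 = 6·120126 + 35·1·20305 = 1431431; y_6 = 6·20305 + 1·120126 = 241956.
Step 3: Verify x_6² - 35·y_6² = 2048994707761 - 2048994707760 = 1 (should be 1). ✓

(x_1, y_1) = (6, 1); (x_6, y_6) = (1431431, 241956).


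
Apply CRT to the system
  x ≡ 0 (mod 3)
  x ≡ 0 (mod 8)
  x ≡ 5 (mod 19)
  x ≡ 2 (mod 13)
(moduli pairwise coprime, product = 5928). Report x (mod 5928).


Product of moduli M = 3 · 8 · 19 · 13 = 5928.
Merge one congruence at a time:
  Start: x ≡ 0 (mod 3).
  Combine with x ≡ 0 (mod 8); new modulus lcm = 24.
    Write x = 0 + 3·t and substitute into x ≡ 0 (mod 8): 3·t ≡ 0 − 0 = 0 (mod 8).
    The inverse of 3 mod 8 is 3 (since 3·3 = 9 = 1·8 + 1), so t ≡ 3·0 = 0 ≡ 0 (mod 8).
    Then x = 0 + 3·0 = 0, valid modulo lcm(3, 8) = 24: x ≡ 0 (mod 24).
  Combine with x ≡ 5 (mod 19); new modulus lcm = 456.
    Write x = 0 + 24·t and substitute into x ≡ 5 (mod 19): 24·t ≡ 5 − 0 = 5 (mod 19).
    Reduce coefficients mod 19: 5·t ≡ 5 (mod 19).
    The inverse of 5 mod 19 is 4 (since 5·4 = 20 = 1·19 + 1), so t ≡ 4·5 = 20 ≡ 1 (mod 19).
    Then x = 0 + 24·1 = 24, valid modulo lcm(24, 19) = 456: x ≡ 24 (mod 456).
  Combine with x ≡ 2 (mod 13); new modulus lcm = 5928.
    Write x = 24 + 456·t and substitute into x ≡ 2 (mod 13): 456·t ≡ 2 − 24 = -22 (mod 13).
    Reduce coefficients mod 13: 1·t ≡ 4 (mod 13).
    So t ≡ 4 (mod 13).
    Then x = 24 + 456·4 = 1848, valid modulo lcm(456, 13) = 5928: x ≡ 1848 (mod 5928).
Verify against each original: 1848 mod 3 = 0, 1848 mod 8 = 0, 1848 mod 19 = 5, 1848 mod 13 = 2.

x ≡ 1848 (mod 5928).


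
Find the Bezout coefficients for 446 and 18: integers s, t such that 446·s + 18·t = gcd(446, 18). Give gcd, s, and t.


Euclidean algorithm on (446, 18) — divide until remainder is 0:
  446 = 24 · 18 + 14
  18 = 1 · 14 + 4
  14 = 3 · 4 + 2
  4 = 2 · 2 + 0
gcd(446, 18) = 2.
Track Bezout coefficients alongside the remainders: start with r₀ = 446 = a·1 + b·0 (s = 1, t = 0) and r₁ = 18 = a·0 + b·1 (s = 0, t = 1); each new remainder r_{k+1} = r_{k-1} − q_k·r_k inherits s_{k+1} = s_{k-1} − q_k·s_k, t_{k+1} = t_{k-1} − q_k·t_k, so r_k = a·s_k + b·t_k at every step:
  q = 24: r = 14, s = 1 − 24·0 = 1, t = 0 − 24·1 = -24  (check: 446·1 + 18·(-24) = 14)
  q = 1: r = 4, s = 0 − 1·1 = -1, t = 1 − 1·(-24) = 25  (check: 446·(-1) + 18·25 = 4)
  q = 3: r = 2, s = 1 − 3·(-1) = 4, t = -24 − 3·25 = -99  (check: 446·4 + 18·(-99) = 2)
The row with r = 2 (the gcd) gives the Bezout coefficients s = 4, t = -99.
Result: 446 · (4) + 18 · (-99) = 2.

gcd(446, 18) = 2; s = 4, t = -99 (check: 446·4 + 18·(-99) = 2).


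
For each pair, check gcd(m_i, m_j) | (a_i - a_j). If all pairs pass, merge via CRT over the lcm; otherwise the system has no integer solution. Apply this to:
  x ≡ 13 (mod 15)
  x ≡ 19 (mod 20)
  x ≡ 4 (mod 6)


Moduli 15, 20, 6 are not pairwise coprime, so CRT works modulo lcm(m_i) when all pairwise compatibility conditions hold.
Pairwise compatibility: gcd(m_i, m_j) must divide a_i - a_j for every pair.
Merge one congruence at a time:
  Start: x ≡ 13 (mod 15).
  Combine with x ≡ 19 (mod 20): gcd(15, 20) = 5, and 19 - 13 = 6 is NOT divisible by 5.
    ⇒ system is inconsistent (no integer solution).

No solution (the system is inconsistent).


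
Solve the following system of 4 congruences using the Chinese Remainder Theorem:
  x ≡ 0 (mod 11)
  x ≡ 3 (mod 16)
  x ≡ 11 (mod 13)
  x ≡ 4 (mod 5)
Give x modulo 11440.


Product of moduli M = 11 · 16 · 13 · 5 = 11440.
Merge one congruence at a time:
  Start: x ≡ 0 (mod 11).
  Combine with x ≡ 3 (mod 16); new modulus lcm = 176.
    Write x = 0 + 11·t and substitute into x ≡ 3 (mod 16): 11·t ≡ 3 − 0 = 3 (mod 16).
    The inverse of 11 mod 16 is 3 (since 11·3 = 33 = 2·16 + 1), so t ≡ 3·3 = 9 ≡ 9 (mod 16).
    Then x = 0 + 11·9 = 99, valid modulo lcm(11, 16) = 176: x ≡ 99 (mod 176).
  Combine with x ≡ 11 (mod 13); new modulus lcm = 2288.
    Write x = 99 + 176·t and substitute into x ≡ 11 (mod 13): 176·t ≡ 11 − 99 = -88 (mod 13).
    Reduce coefficients mod 13: 7·t ≡ 3 (mod 13).
    The inverse of 7 mod 13 is 2 (since 7·2 = 14 = 1·13 + 1), so t ≡ 2·3 = 6 ≡ 6 (mod 13).
    Then x = 99 + 176·6 = 1155, valid modulo lcm(176, 13) = 2288: x ≡ 1155 (mod 2288).
  Combine with x ≡ 4 (mod 5); new modulus lcm = 11440.
    Write x = 1155 + 2288·t and substitute into x ≡ 4 (mod 5): 2288·t ≡ 4 − 1155 = -1151 (mod 5).
    Reduce coefficients mod 5: 3·t ≡ 4 (mod 5).
    The inverse of 3 mod 5 is 2 (since 3·2 = 6 = 1·5 + 1), so t ≡ 2·4 = 8 ≡ 3 (mod 5).
    Then x = 1155 + 2288·3 = 8019, valid modulo lcm(2288, 5) = 11440: x ≡ 8019 (mod 11440).
Verify against each original: 8019 mod 11 = 0, 8019 mod 16 = 3, 8019 mod 13 = 11, 8019 mod 5 = 4.

x ≡ 8019 (mod 11440).


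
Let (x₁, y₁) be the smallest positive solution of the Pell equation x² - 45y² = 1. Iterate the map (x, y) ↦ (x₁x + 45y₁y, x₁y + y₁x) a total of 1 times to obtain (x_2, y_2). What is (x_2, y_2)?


Step 1: Find the fundamental solution (x₁, y₁) of x² - 45y² = 1.
  Expand √45 as a continued fraction. a₀ = ⌊√45⌋ = 6; iterate m_{k+1} = d_k·a_k − m_k, d_{k+1} = (45 − m_{k+1}²)/d_k, a_{k+1} = ⌊(a₀ + m_{k+1})/d_{k+1}⌋ (starting m₀ = 0, d₀ = 1), with convergents p_k = a_k·p_{k-1} + p_{k-2}, q_k = a_k·q_{k-1} + q_{k-2} (p₋₁ = 1, q₋₁ = 0):
  k = 0: a₀ = 6; p₀/q₀ = 6/1; p₀² − 45·q₀² = 36 − 45 = -9.
  k = 1: m = 6, d = 9, a = ⌊(6 + 6)/9⌋ = 1; p/q = (1·6 + 1)/(1·1 + 0) = 7/1; p² − 45·q² = 49 − 45 = 4.
  k = 2: m = 3, d = 4, a = ⌊(6 + 3)/4⌋ = 2; p/q = (2·7 + 6)/(2·1 + 1) = 20/3; p² − 45·q² = 400 − 405 = -5.
  k = 3: m = 5, d = 5, a = ⌊(6 + 5)/5⌋ = 2; p/q = (2·20 + 7)/(2·3 + 1) = 47/7; p² − 45·q² = 2209 − 2205 = 4.
  k = 4: m = 5, d = 4, a = ⌊(6 + 5)/4⌋ = 2; p/q = (2·47 + 20)/(2·7 + 3) = 114/17; p² − 45·q² = 12996 − 13005 = -9.
  k = 5: m = 3, d = 9, a = ⌊(6 + 3)/9⌋ = 1; p/q = (1·114 + 47)/(1·17 + 7) = 161/24; p² − 45·q² = 25921 − 25920 = 1.
  The first convergent with p² − 45·q² = 1 gives the fundamental solution (x₁, y₁) = (161, 24).
Step 2: Apply the recurrence (x_{n+1}, y_{n+1}) = (x₁x_n + 45y₁y_n, x₁y_n + y₁x_n) repeatedly.
  From (x_1, y_1) = (161, 24): x_2 = 161·161 + 45·24·24 = 51841; y_2 = 161·24 + 24·161 = 7728.
Step 3: Verify x_2² - 45·y_2² = 2687489281 - 2687489280 = 1 (should be 1). ✓

(x_1, y_1) = (161, 24); (x_2, y_2) = (51841, 7728).


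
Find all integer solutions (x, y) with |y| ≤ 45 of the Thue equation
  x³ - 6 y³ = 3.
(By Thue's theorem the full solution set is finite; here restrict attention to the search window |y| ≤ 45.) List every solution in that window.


The equation is x³ - 6y³ = 3. For fixed y, x³ = 6·y³ + 3, so a solution requires the RHS to be a perfect cube.
Strategy: iterate y from -45 to 45, compute RHS = 6·y³ + 3, and check whether it is a (positive or negative) perfect cube.
Check small values of y:
  y = 0: RHS = 3 is not a perfect cube.
  y = 1: RHS = 9 is not a perfect cube.
  y = -1: RHS = -3 is not a perfect cube.
  y = 2: RHS = 51 is not a perfect cube.
  y = -2: RHS = -45 is not a perfect cube.
  y = 3: RHS = 165 is not a perfect cube.
  y = -3: RHS = -159 is not a perfect cube.
Continuing the search up to |y| = 45 finds no solutions either.
No (x, y) in the scanned range satisfies the equation.

No integer solutions with |y| ≤ 45.


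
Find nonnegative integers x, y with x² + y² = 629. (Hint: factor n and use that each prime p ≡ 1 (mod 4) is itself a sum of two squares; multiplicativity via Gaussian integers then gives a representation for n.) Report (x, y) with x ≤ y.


Step 1: Factor n = 629 = 17 · 37.
Step 2: Check the mod-4 condition on each prime factor: 17 ≡ 1 (mod 4), exponent 1; 37 ≡ 1 (mod 4), exponent 1.
All primes ≡ 3 (mod 4) appear to even exponent (or don't appear), so by the two-squares theorem n IS expressible as a sum of two squares.
Step 3: Build a representation. Here n = 17 · 37 is a product of primes ≡ 1 (mod 4). Each prime p ≡ 1 (mod 4) is itself a sum of two squares; find a² by testing p − a² for a perfect square:
  17: 17 − 1² = 16 = 4² ⇒ 17 = 1² + 4².
  37: 37 − 1² = 36 = 6² ⇒ 37 = 1² + 6².
  Combine using the Brahmagupta–Fibonacci identity (a² + b²)(c² + d²) = (ac − bd)² + (ad + bc)² = (ac + bd)² + (ad − bc)²:
  17 · 37 = 629: from (1² + 4²)(1² + 6²), take (1·1 − 4·6, 1·6 + 4·1) = (1 − 24, 6 + 4) = (-23, 10); dropping signs (only squares matter) gives (23, 10); check 23² + 10² = 529 + 100 = 629 ✓.
Step 4: Order so x ≤ y and verify: 10² + 23² = 100 + 529 = 629 = n. ✓

n = 629 = 10² + 23² (one valid representation with x ≤ y).


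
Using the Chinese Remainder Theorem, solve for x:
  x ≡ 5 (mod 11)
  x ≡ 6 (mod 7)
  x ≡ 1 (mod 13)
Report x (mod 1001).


Moduli 11, 7, 13 are pairwise coprime; by CRT there is a unique solution modulo M = 11 · 7 · 13 = 1001.
Solve pairwise, accumulating the modulus:
  Start with x ≡ 5 (mod 11).
  Combine with x ≡ 6 (mod 7): since gcd(11, 7) = 1, we get a unique residue mod 77.
    Write x = 5 + 11·t and substitute into x ≡ 6 (mod 7): 11·t ≡ 6 − 5 = 1 (mod 7).
    Reduce coefficients mod 7: 4·t ≡ 1 (mod 7).
    The inverse of 4 mod 7 is 2 (since 4·2 = 8 = 1·7 + 1), so t ≡ 2·1 = 2 ≡ 2 (mod 7).
    Then x = 5 + 11·2 = 27, valid modulo lcm(11, 7) = 77: x ≡ 27 (mod 77).
  Combine with x ≡ 1 (mod 13): since gcd(77, 13) = 1, we get a unique residue mod 1001.
    Write x = 27 + 77·t and substitute into x ≡ 1 (mod 13): 77·t ≡ 1 − 27 = -26 (mod 13).
    Reduce coefficients mod 13: 12·t ≡ 0 (mod 13).
    The inverse of 12 mod 13 is 12 (since 12·12 = 144 = 11·13 + 1), so t ≡ 12·0 = 0 ≡ 0 (mod 13).
    Then x = 27 + 77·0 = 27, valid modulo lcm(77, 13) = 1001: x ≡ 27 (mod 1001).
Verify: 27 mod 11 = 5 ✓, 27 mod 7 = 6 ✓, 27 mod 13 = 1 ✓.

x ≡ 27 (mod 1001).
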